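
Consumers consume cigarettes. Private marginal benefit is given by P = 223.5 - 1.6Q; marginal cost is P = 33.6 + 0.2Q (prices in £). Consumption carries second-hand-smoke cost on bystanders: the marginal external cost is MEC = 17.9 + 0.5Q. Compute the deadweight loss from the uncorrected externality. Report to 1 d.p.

DWL = £1085.1

Market equilibrium (private): 33.6 + 0.2Q = 223.5 - 1.6Q → Q_m = 105.5000.
Social marginal benefit = demand − MEC = 205.6 - 2.1Q.
Set SMB = MC: 205.6 - 2.1Q = 33.6 + 0.2Q → Q* = 74.7826.
Between Q* and Q_m the wedge MC − SMB runs linearly from 0 to MEC(Q_m), so the loss is a triangle.
DWL = ½ × 30.7174 × 70.6500 = 1085.0922.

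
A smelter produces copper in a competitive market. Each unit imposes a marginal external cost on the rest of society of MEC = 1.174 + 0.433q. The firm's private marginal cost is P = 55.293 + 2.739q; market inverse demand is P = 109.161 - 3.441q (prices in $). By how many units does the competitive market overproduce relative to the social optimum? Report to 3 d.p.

0.748 units

Market equilibrium (private): 55.293 + 2.739q = 109.161 - 3.441q → q_m = 8.7165.
Social marginal cost = private MC + MEC = 56.467 + 3.172q.
Set SMC = demand: 56.467 + 3.172q = 109.161 - 3.441q → q* = 7.9682.
Gap = |8.7165 − 7.9682| = 0.7483.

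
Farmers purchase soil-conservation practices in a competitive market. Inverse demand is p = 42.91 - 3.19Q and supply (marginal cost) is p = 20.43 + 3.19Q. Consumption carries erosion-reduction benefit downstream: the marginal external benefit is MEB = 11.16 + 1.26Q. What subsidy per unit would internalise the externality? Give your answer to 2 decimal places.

Social marginal benefit = demand + MEB = 54.07 - 1.93Q.
Set SMB = MC: 54.07 - 1.93Q = 20.43 + 3.19Q → Q* = 6.5703.
The Pigouvian subsidy equals MEB at Q*: 11.16 + 1.26×6.5703 = 19.4386.

subsidy = 19.44 per unit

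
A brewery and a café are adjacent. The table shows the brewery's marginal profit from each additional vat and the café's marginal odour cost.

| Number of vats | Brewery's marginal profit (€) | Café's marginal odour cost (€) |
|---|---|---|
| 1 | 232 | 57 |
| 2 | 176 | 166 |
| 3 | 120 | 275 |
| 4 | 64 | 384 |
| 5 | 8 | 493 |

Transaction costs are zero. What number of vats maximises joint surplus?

Bargaining reaches the level where marginal profit last exceeds marginal odour cost.
That holds through level 2 (176 ≥ 166) but not at 3 (120 < 275).

2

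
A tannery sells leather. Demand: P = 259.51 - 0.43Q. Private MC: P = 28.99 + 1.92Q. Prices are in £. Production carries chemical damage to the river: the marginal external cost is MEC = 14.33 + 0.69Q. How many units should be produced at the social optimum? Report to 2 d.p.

Social marginal cost = private MC + MEC = 43.32 + 2.61Q.
Set SMC = demand: 43.32 + 2.61Q = 259.51 - 0.43Q → Q* = 71.1151.

Q* = 71.12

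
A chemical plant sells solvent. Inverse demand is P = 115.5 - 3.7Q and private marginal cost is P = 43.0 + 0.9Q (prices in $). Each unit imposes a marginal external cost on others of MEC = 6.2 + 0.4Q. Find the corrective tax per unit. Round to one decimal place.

Social marginal cost = private MC + MEC = 49.2 + 1.3Q.
Set SMC = demand: 49.2 + 1.3Q = 115.5 - 3.7Q → Q* = 13.2600.
The Pigouvian tax equals MEC at Q*: 6.2 + 0.4×13.2600 = 11.5040.

tax = $11.5 per unit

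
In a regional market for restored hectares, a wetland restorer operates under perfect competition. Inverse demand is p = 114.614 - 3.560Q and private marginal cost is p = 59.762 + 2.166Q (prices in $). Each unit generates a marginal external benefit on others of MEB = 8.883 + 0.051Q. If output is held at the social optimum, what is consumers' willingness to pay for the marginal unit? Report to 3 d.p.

Social marginal cost = private MC − MEB = 50.879 + 2.115Q.
Set SMC = demand: 50.879 + 2.115Q = 114.614 - 3.560Q → Q* = 11.2308.
Consumer price on the demand curve at Q*: 114.614 − 3.560×11.2308 = 74.6324.

P = $74.632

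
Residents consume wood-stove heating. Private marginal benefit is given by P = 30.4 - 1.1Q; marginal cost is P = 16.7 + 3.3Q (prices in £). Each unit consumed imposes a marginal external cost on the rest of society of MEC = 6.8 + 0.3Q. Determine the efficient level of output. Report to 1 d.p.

Social marginal benefit = demand − MEC = 23.6 - 1.4Q.
Set SMB = MC: 23.6 - 1.4Q = 16.7 + 3.3Q → Q* = 1.4681.

Q* = 1.5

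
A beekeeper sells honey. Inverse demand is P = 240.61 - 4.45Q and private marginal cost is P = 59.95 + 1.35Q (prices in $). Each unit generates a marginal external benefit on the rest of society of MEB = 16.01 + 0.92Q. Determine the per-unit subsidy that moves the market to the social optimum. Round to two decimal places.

Social marginal cost = private MC − MEB = 43.94 + 0.43Q.
Set SMC = demand: 43.94 + 0.43Q = 240.61 - 4.45Q → Q* = 40.3012.
The Pigouvian subsidy equals MEB at Q*: 16.01 + 0.92×40.3012 = 53.0871.

subsidy = $53.09 per unit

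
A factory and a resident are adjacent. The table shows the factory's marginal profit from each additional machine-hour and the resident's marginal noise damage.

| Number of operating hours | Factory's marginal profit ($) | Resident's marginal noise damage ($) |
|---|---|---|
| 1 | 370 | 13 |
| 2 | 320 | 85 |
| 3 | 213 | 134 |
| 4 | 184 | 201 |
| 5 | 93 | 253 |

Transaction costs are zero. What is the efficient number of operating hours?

Bargaining reaches the level where marginal profit last exceeds marginal noise damage.
That holds through level 3 (213 ≥ 134) but not at 4 (184 < 201).

3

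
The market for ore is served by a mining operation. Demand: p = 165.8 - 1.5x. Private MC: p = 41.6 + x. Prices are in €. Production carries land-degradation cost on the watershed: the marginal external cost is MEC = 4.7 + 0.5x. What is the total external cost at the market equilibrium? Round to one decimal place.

€850.5

Market equilibrium (private): 41.6 + x = 165.8 - 1.5x → x_m = 49.6800.
Total external cost = ∫₀^{x_m} (4.7 + 0.5x) dx = 4.7×49.6800 + ½×0.5×49.6800² = 850.5216.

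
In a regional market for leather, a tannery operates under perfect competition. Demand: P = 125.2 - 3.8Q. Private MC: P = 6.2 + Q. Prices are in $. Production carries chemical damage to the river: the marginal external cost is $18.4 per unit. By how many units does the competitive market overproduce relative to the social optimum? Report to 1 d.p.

3.8 units

Market equilibrium (private): 6.2 + Q = 125.2 - 3.8Q → Q_m = 24.7917.
Social marginal cost = private MC + MEC = 24.6 + Q.
Set SMC = demand: 24.6 + Q = 125.2 - 3.8Q → Q* = 20.9583.
Gap = |24.7917 − 20.9583| = 3.8334.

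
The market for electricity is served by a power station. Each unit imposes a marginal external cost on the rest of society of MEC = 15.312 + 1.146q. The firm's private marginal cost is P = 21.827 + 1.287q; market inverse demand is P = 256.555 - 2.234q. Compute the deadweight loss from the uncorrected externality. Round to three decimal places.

Market equilibrium (private): 21.827 + 1.287q = 256.555 - 2.234q → q_m = 66.6652.
Social marginal cost = private MC + MEC = 37.139 + 2.433q.
Set SMC = demand: 37.139 + 2.433q = 256.555 - 2.234q → q* = 47.0144.
The welfare-loss triangle has base |q_m − q*| and height MEC(q_m) (the vertical gap between SMC and demand is zero at q* and MEC at q_m).
DWL = ½ × 19.6508 × 91.7103 = 901.0904.

DWL = 901.090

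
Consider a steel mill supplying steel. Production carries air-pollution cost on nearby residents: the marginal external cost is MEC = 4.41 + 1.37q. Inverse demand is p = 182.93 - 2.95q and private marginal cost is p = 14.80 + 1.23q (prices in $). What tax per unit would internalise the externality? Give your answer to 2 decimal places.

Social marginal cost = private MC + MEC = 19.21 + 2.60q.
Set SMC = demand: 19.21 + 2.60q = 182.93 - 2.95q → q* = 29.4991.
The Pigouvian tax equals MEC at q*: 4.41 + 1.37×29.4991 = 44.8238.

tax = $44.82 per unit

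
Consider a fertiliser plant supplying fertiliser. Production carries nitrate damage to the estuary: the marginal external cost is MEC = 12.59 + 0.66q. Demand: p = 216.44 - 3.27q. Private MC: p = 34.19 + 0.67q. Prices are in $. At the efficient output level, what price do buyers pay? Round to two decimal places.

P = $95.83

Social marginal cost = private MC + MEC = 46.78 + 1.33q.
Set SMC = demand: 46.78 + 1.33q = 216.44 - 3.27q → q* = 36.8826.
Consumer price on the demand curve at q*: 216.44 − 3.27×36.8826 = 95.8339.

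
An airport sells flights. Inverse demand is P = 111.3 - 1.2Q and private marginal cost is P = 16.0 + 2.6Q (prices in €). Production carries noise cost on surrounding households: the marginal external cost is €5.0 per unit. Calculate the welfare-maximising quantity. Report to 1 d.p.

Q* = 23.8

Social marginal cost = private MC + MEC = 21.0 + 2.6Q.
Set SMC = demand: 21.0 + 2.6Q = 111.3 - 1.2Q → Q* = 23.7632.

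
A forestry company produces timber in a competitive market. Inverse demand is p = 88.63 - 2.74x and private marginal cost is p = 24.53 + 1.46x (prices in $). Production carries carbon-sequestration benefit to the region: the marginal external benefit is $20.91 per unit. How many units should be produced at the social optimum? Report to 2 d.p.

x* = 20.24

Social marginal cost = private MC − MEB = 3.62 + 1.46x.
Set SMC = demand: 3.62 + 1.46x = 88.63 - 2.74x → x* = 20.2405.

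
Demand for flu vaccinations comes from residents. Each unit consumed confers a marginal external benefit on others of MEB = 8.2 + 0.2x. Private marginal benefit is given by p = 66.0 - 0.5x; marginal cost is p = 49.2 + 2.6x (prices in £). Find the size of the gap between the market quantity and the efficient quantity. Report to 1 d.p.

3.2 units

Market equilibrium (private): 49.2 + 2.6x = 66.0 - 0.5x → x_m = 5.4194.
Social marginal benefit = demand + MEB = 74.2 - 0.3x.
Set SMB = MC: 74.2 - 0.3x = 49.2 + 2.6x → x* = 8.6207.
Gap = |5.4194 − 8.6207| = 3.2013.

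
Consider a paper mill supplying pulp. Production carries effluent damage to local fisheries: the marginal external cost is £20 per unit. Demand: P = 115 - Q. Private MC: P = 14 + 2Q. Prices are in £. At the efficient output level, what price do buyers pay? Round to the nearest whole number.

P = £88

Social marginal cost = private MC + MEC = 34 + 2Q.
Set SMC = demand: 34 + 2Q = 115 - Q → Q* = 27.0000.
Consumer price on the demand curve at Q*: 115 − 1×27.0000 = 88.0000.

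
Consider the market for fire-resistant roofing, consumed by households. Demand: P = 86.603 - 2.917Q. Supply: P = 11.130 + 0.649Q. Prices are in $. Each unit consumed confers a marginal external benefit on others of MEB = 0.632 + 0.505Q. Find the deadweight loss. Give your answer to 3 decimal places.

Market equilibrium (private): 11.130 + 0.649Q = 86.603 - 2.917Q → Q_m = 21.1646.
Social marginal benefit = demand + MEB = 87.235 - 2.412Q.
Set SMB = MC: 87.235 - 2.412Q = 11.130 + 0.649Q → Q* = 24.8628.
Between Q* and Q_m the wedge SMB − MC runs linearly from 0 to MEB(Q_m), so the loss is a triangle.
DWL = ½ × 3.6982 × 11.3201 = 20.9320.

DWL = $20.932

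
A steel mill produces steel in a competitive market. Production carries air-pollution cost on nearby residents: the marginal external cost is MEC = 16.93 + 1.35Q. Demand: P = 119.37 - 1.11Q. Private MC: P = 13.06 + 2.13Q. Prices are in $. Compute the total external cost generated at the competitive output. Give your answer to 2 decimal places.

$1282.21

Market equilibrium (private): 13.06 + 2.13Q = 119.37 - 1.11Q → Q_m = 32.8117.
Total external cost = ∫₀^{Q_m} (16.93 + 1.35Q) dQ = 16.93×32.8117 + ½×1.35×32.8117² = 1282.2122.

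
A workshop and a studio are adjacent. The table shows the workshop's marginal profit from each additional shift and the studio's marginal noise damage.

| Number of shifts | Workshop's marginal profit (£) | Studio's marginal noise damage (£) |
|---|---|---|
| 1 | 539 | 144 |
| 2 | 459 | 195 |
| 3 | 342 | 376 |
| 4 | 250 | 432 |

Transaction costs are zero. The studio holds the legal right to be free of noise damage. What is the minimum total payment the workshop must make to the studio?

£339

Efficient level: marginal profit ≥ marginal noise damage through level 2, so k* = 2.
With the studio holding the right, the workshop must at least compensate total damage at k*: 144 + 195 = 339.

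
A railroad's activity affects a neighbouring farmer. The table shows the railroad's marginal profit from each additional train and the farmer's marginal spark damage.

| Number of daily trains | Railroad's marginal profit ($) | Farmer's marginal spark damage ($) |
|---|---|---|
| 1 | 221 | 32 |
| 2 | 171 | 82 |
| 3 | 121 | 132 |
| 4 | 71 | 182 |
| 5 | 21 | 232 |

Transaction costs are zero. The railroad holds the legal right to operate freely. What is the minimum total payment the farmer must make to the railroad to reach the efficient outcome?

$213

Left alone the railroad would choose level 5 (marginal profit stays positive).
Efficient level: k* = 2 (marginal profit ≥ marginal spark damage through 2).
The farmer must at least cover the railroad's forgone profit from cutting 5→2: 121 + 71 + 21 = 213.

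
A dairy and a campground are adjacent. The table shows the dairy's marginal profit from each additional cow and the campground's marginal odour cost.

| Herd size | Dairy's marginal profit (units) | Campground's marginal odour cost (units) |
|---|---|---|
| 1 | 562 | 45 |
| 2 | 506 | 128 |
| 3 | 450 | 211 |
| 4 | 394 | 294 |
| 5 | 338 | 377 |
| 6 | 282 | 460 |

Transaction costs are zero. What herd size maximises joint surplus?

Bargaining reaches the level where marginal profit last exceeds marginal odour cost.
That holds through level 4 (394 ≥ 294) but not at 5 (338 < 377).

4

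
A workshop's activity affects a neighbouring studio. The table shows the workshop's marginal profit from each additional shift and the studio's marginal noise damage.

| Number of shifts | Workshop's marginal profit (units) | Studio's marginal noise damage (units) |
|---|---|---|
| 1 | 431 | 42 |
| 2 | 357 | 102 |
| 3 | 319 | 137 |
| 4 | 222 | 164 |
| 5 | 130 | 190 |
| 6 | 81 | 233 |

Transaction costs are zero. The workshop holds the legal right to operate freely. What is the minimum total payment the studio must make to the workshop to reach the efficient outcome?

211

Left alone the workshop would choose level 6 (marginal profit stays positive).
Efficient level: k* = 4 (marginal profit ≥ marginal noise damage through 4).
The studio must at least cover the workshop's forgone profit from cutting 6→4: 130 + 81 = 211.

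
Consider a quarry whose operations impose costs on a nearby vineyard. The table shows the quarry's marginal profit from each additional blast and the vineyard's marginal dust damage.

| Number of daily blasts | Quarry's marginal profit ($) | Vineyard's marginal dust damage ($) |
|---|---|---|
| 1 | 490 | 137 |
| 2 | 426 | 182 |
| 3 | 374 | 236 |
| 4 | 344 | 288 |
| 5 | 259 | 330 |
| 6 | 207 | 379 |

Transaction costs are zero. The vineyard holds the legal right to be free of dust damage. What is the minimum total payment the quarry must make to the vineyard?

Efficient level: marginal profit ≥ marginal dust damage through level 4, so k* = 4.
With the vineyard holding the right, the quarry must at least compensate total damage at k*: 137 + 182 + 236 + 288 = 843.

$843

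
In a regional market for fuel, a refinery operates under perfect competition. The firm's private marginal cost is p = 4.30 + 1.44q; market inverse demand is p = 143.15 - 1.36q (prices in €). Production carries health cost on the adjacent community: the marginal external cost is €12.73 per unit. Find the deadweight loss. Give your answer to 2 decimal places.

Market equilibrium (private): 4.30 + 1.44q = 143.15 - 1.36q → q_m = 49.5893.
Social marginal cost = private MC + MEC = 17.03 + 1.44q.
Set SMC = demand: 17.03 + 1.44q = 143.15 - 1.36q → q* = 45.0429.
The welfare-loss triangle has base |q_m − q*| and height MEC(q_m) (the vertical gap between SMC and demand is zero at q* and MEC at q_m).
DWL = ½ × 4.5464 × 12.7300 = 28.9378.

DWL = €28.94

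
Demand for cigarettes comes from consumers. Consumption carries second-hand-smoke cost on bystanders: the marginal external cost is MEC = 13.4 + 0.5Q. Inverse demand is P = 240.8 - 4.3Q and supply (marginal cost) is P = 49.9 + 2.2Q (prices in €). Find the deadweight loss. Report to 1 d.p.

Market equilibrium (private): 49.9 + 2.2Q = 240.8 - 4.3Q → Q_m = 29.3692.
Social marginal benefit = demand − MEC = 227.4 - 4.8Q.
Set SMB = MC: 227.4 - 4.8Q = 49.9 + 2.2Q → Q* = 25.3571.
The welfare-loss triangle has base |Q_m − Q*| and height MEC(Q_m) (the vertical gap between SMB and MC is zero at Q* and MEC at Q_m).
DWL = ½ × 4.0121 × 28.0846 = 56.3391.

DWL = €56.3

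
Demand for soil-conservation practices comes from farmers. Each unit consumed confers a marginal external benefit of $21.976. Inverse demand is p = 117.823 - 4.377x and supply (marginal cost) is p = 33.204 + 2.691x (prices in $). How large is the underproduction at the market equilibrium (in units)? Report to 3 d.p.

Market equilibrium (private): 33.204 + 2.691x = 117.823 - 4.377x → x_m = 11.9721.
Social marginal benefit = demand + MEB = 139.799 - 4.377x.
Set SMB = MC: 139.799 - 4.377x = 33.204 + 2.691x → x* = 15.0814.
Gap = |11.9721 − 15.0814| = 3.1093.

3.109 units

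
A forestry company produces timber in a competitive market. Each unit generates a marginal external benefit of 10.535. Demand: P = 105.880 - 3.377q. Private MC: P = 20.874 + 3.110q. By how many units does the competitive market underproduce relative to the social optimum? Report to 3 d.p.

Market equilibrium (private): 20.874 + 3.110q = 105.880 - 3.377q → q_m = 13.1041.
Social marginal cost = private MC − MEB = 10.339 + 3.110q.
Set SMC = demand: 10.339 + 3.110q = 105.880 - 3.377q → q* = 14.7281.
Gap = |13.1041 − 14.7281| = 1.6240.

1.624 units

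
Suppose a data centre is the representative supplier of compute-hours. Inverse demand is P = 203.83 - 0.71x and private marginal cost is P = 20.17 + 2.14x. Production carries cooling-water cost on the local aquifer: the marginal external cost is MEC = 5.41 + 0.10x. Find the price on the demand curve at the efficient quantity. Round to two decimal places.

P = 160.93

Social marginal cost = private MC + MEC = 25.58 + 2.24x.
Set SMC = demand: 25.58 + 2.24x = 203.83 - 0.71x → x* = 60.4237.
Consumer price on the demand curve at x*: 203.83 − 0.71×60.4237 = 160.9292.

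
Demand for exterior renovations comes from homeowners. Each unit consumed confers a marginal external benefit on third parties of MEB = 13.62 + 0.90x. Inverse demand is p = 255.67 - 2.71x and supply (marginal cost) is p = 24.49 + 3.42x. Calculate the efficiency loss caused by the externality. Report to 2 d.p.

Market equilibrium (private): 24.49 + 3.42x = 255.67 - 2.71x → x_m = 37.7129.
Social marginal benefit = demand + MEB = 269.29 - 1.81x.
Set SMB = MC: 269.29 - 1.81x = 24.49 + 3.42x → x* = 46.8069.
The welfare-loss triangle has base |x_m − x*| and height MEB(x_m) (the vertical gap between SMB and MC is zero at x* and MEB at x_m).
DWL = ½ × 9.0940 × 47.5616 = 216.2626.

DWL = 216.26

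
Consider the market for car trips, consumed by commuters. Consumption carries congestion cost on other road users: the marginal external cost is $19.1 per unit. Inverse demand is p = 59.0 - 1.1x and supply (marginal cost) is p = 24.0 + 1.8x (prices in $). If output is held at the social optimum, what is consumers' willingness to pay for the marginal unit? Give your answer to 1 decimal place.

P = $53.0

Social marginal benefit = demand − MEC = 39.9 - 1.1x.
Set SMB = MC: 39.9 - 1.1x = 24.0 + 1.8x → x* = 5.4828.
Consumer price on the demand curve at x*: 59.0 − 1.1×5.4828 = 52.9689.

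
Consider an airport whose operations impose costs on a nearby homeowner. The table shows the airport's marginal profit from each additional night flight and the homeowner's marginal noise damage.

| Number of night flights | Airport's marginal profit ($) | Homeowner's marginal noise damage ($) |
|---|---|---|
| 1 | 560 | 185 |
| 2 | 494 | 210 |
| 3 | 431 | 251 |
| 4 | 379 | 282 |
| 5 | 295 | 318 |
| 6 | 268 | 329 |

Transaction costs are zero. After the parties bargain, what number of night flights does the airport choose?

4

Bargaining reaches the level where marginal profit last exceeds marginal noise damage.
That holds through level 4 (379 ≥ 282) but not at 5 (295 < 318).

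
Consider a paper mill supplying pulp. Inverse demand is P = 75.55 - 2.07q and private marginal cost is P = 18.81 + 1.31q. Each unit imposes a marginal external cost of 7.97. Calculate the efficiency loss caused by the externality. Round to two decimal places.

Market equilibrium (private): 18.81 + 1.31q = 75.55 - 2.07q → q_m = 16.7870.
Social marginal cost = private MC + MEC = 26.78 + 1.31q.
Set SMC = demand: 26.78 + 1.31q = 75.55 - 2.07q → q* = 14.4290.
The loss is the area between SMC and demand from q* to q_m; with linear curves that's a triangle of height MEC(q_m).
DWL = ½ × 2.3580 × 7.9700 = 9.3966.

DWL = 9.40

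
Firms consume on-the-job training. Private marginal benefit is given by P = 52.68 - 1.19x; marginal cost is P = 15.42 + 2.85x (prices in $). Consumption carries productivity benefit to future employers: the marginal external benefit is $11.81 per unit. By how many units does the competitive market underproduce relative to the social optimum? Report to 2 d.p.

2.92 units

Market equilibrium (private): 15.42 + 2.85x = 52.68 - 1.19x → x_m = 9.2228.
Social marginal benefit = demand + MEB = 64.49 - 1.19x.
Set SMB = MC: 64.49 - 1.19x = 15.42 + 2.85x → x* = 12.1460.
Gap = |9.2228 − 12.1460| = 2.9232.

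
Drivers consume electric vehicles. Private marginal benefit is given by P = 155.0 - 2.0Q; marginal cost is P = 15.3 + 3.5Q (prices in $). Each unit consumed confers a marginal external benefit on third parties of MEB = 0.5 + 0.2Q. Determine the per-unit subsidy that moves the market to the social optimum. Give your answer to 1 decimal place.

subsidy = $5.8 per unit

Social marginal benefit = demand + MEB = 155.5 - 1.8Q.
Set SMB = MC: 155.5 - 1.8Q = 15.3 + 3.5Q → Q* = 26.4528.
The Pigouvian subsidy equals MEB at Q*: 0.5 + 0.2×26.4528 = 5.7906.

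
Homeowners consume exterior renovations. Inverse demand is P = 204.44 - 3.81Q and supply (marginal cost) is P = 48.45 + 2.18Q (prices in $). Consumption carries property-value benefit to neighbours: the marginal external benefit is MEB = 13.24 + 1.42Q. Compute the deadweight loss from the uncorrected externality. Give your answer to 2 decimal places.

Market equilibrium (private): 48.45 + 2.18Q = 204.44 - 3.81Q → Q_m = 26.0417.
Social marginal benefit = demand + MEB = 217.68 - 2.39Q.
Set SMB = MC: 217.68 - 2.39Q = 48.45 + 2.18Q → Q* = 37.0306.
The welfare-loss triangle has base |Q_m − Q*| and height MEB(Q_m) (the vertical gap between SMB and MC is zero at Q* and MEB at Q_m).
DWL = ½ × 10.9889 × 50.2193 = 275.9274.

DWL = $275.93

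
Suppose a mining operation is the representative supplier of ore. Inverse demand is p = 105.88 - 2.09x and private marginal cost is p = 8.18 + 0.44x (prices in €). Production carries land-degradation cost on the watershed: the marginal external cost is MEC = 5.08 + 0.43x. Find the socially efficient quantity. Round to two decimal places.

x* = 31.29

Social marginal cost = private MC + MEC = 13.26 + 0.87x.
Set SMC = demand: 13.26 + 0.87x = 105.88 - 2.09x → x* = 31.2905.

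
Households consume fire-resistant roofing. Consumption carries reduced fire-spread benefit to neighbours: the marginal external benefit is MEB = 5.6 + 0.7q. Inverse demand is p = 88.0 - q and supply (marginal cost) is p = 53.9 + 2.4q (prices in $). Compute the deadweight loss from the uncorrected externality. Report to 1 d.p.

Market equilibrium (private): 53.9 + 2.4q = 88.0 - q → q_m = 10.0294.
Social marginal benefit = demand + MEB = 93.6 - 0.3q.
Set SMB = MC: 93.6 - 0.3q = 53.9 + 2.4q → q* = 14.7037.
Height of the DWL triangle at q_m is SMB(q_m) − MC(q_m) = MEB(q_m) = 12.6206.
DWL = ½ × 4.6743 × 12.6206 = 29.4962.

DWL = $29.5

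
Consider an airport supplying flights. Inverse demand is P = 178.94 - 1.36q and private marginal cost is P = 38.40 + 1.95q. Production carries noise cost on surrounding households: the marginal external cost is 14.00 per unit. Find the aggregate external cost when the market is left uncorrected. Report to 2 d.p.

Market equilibrium (private): 38.40 + 1.95q = 178.94 - 1.36q → q_m = 42.4592.
Total external cost = MEC × q_m = 14.00 × 42.4592 = 594.4288.

594.43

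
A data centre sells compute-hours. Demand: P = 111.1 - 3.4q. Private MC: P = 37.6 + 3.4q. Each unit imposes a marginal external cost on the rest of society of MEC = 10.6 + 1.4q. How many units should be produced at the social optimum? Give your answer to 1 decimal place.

q* = 7.7

Social marginal cost = private MC + MEC = 48.2 + 4.8q.
Set SMC = demand: 48.2 + 4.8q = 111.1 - 3.4q → q* = 7.6707.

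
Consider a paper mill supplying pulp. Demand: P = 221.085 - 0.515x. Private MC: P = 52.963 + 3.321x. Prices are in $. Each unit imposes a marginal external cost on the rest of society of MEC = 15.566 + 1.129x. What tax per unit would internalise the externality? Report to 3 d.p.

tax = $50.256 per unit

Social marginal cost = private MC + MEC = 68.529 + 4.450x.
Set SMC = demand: 68.529 + 4.450x = 221.085 - 0.515x → x* = 30.7263.
The Pigouvian tax equals MEC at x*: 15.566 + 1.129×30.7263 = 50.2560.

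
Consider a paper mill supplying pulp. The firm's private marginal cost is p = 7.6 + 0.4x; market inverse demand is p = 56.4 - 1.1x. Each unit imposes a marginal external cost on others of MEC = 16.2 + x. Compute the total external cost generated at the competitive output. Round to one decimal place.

Market equilibrium (private): 7.6 + 0.4x = 56.4 - 1.1x → x_m = 32.5333.
Total external cost = ∫₀^{x_m} (16.2 + 1.0x) dx = 16.2×32.5333 + ½×1.0×32.5333² = 1056.2473.

1056.2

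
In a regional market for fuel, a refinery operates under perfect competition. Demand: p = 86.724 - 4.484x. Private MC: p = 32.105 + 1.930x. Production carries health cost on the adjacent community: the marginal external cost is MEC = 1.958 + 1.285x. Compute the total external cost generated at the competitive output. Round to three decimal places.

63.265

Market equilibrium (private): 32.105 + 1.930x = 86.724 - 4.484x → x_m = 8.5156.
Total external cost = ∫₀^{x_m} (1.958 + 1.285x) dx = 1.958×8.5156 + ½×1.285×8.5156² = 63.2647.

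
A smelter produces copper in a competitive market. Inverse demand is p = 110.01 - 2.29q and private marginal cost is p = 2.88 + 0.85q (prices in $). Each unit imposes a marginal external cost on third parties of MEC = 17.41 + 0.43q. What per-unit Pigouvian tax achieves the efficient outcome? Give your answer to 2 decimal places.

Social marginal cost = private MC + MEC = 20.29 + 1.28q.
Set SMC = demand: 20.29 + 1.28q = 110.01 - 2.29q → q* = 25.1317.
The Pigouvian tax equals MEC at q*: 17.41 + 0.43×25.1317 = 28.2166.

tax = $28.22 per unit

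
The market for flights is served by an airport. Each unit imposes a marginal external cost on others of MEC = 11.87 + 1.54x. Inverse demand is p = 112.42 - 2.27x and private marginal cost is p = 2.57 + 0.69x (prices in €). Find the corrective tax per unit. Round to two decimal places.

tax = €45.40 per unit

Social marginal cost = private MC + MEC = 14.44 + 2.23x.
Set SMC = demand: 14.44 + 2.23x = 112.42 - 2.27x → x* = 21.7733.
The Pigouvian tax equals MEC at x*: 11.87 + 1.54×21.7733 = 45.4009.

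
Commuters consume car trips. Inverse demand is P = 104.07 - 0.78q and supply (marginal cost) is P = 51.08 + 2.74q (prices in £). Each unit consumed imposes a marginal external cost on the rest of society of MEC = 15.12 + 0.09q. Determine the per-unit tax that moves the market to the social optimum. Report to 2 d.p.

tax = £16.06 per unit

Social marginal benefit = demand − MEC = 88.95 - 0.87q.
Set SMB = MC: 88.95 - 0.87q = 51.08 + 2.74q → q* = 10.4903.
The Pigouvian tax equals MEC at q*: 15.12 + 0.09×10.4903 = 16.0641.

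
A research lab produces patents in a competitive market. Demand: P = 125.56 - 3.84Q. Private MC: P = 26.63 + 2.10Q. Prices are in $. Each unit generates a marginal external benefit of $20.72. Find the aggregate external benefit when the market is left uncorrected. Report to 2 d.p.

Market equilibrium (private): 26.63 + 2.10Q = 125.56 - 3.84Q → Q_m = 16.6549.
Total external benefit = MEB × Q_m = 20.72 × 16.6549 = 345.0895.

$345.09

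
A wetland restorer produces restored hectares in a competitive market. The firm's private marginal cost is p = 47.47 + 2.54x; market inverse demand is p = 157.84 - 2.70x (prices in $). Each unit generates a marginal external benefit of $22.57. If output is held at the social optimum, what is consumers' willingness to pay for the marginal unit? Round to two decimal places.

P = $89.34

Social marginal cost = private MC − MEB = 24.90 + 2.54x.
Set SMC = demand: 24.90 + 2.54x = 157.84 - 2.70x → x* = 25.3702.
Consumer price on the demand curve at x*: 157.84 − 2.70×25.3702 = 89.3405.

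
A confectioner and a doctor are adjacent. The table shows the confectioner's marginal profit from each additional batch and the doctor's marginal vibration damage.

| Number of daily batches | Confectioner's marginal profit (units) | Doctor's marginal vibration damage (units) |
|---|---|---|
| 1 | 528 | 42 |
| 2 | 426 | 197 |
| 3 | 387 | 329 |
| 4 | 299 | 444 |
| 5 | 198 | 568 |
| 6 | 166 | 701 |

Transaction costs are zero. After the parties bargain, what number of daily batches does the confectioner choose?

Bargaining reaches the level where marginal profit last exceeds marginal vibration damage.
That holds through level 3 (387 ≥ 329) but not at 4 (299 < 444).

3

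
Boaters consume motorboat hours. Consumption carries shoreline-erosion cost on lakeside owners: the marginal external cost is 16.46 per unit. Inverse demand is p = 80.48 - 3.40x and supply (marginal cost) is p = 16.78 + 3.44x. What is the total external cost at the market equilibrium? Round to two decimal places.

153.29

Market equilibrium (private): 16.78 + 3.44x = 80.48 - 3.40x → x_m = 9.3129.
Total external cost = MEC × x_m = 16.46 × 9.3129 = 153.2903.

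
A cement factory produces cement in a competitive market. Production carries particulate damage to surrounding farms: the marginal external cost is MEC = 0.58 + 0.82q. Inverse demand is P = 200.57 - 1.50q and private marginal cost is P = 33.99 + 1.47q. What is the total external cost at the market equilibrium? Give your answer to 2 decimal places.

Market equilibrium (private): 33.99 + 1.47q = 200.57 - 1.50q → q_m = 56.0875.
Total external cost = ∫₀^{q_m} (0.58 + 0.82q) dq = 0.58×56.0875 + ½×0.82×56.0875² = 1322.3119.

1322.31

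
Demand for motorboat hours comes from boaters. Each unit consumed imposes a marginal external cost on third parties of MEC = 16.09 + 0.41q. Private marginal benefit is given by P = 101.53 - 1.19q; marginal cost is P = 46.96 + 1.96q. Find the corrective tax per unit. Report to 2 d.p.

Social marginal benefit = demand − MEC = 85.44 - 1.60q.
Set SMB = MC: 85.44 - 1.60q = 46.96 + 1.96q → q* = 10.8090.
The Pigouvian tax equals MEC at q*: 16.09 + 0.41×10.8090 = 20.5217.

tax = 20.52 per unit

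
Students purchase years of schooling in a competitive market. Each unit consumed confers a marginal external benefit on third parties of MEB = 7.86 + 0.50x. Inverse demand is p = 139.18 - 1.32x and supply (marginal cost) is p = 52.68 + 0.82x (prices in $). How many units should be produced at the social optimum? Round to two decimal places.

x* = 57.54

Social marginal benefit = demand + MEB = 147.04 - 0.82x.
Set SMB = MC: 147.04 - 0.82x = 52.68 + 0.82x → x* = 57.5366.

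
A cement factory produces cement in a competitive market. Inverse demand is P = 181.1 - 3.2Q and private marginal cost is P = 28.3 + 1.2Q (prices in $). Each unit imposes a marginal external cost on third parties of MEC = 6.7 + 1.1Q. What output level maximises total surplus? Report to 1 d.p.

Social marginal cost = private MC + MEC = 35.0 + 2.3Q.
Set SMC = demand: 35.0 + 2.3Q = 181.1 - 3.2Q → Q* = 26.5636.

Q* = 26.6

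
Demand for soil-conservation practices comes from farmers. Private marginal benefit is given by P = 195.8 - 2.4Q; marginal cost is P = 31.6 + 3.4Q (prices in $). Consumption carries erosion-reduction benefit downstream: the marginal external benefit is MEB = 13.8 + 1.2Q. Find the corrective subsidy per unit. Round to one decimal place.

subsidy = $60.2 per unit

Social marginal benefit = demand + MEB = 209.6 - 1.2Q.
Set SMB = MC: 209.6 - 1.2Q = 31.6 + 3.4Q → Q* = 38.6957.
The Pigouvian subsidy equals MEB at Q*: 13.8 + 1.2×38.6957 = 60.2348.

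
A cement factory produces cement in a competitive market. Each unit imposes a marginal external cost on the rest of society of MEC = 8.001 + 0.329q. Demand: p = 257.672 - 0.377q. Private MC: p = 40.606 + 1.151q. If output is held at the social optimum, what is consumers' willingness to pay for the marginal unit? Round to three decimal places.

Social marginal cost = private MC + MEC = 48.607 + 1.480q.
Set SMC = demand: 48.607 + 1.480q = 257.672 - 0.377q → q* = 112.5821.
Consumer price on the demand curve at q*: 257.672 − 0.377×112.5821 = 215.2285.

P = 215.229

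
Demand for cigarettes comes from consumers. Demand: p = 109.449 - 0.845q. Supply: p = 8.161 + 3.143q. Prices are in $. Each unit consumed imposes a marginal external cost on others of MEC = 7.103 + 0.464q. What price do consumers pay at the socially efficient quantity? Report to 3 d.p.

P = $91.572

Social marginal benefit = demand − MEC = 102.346 - 1.309q.
Set SMB = MC: 102.346 - 1.309q = 8.161 + 3.143q → q* = 21.1557.
Consumer price on the demand curve at q*: 109.449 − 0.845×21.1557 = 91.5724.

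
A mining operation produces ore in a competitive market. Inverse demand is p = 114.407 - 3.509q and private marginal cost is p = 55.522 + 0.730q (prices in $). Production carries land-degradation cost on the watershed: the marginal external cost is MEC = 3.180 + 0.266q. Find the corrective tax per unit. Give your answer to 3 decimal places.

tax = $6.469 per unit

Social marginal cost = private MC + MEC = 58.702 + 0.996q.
Set SMC = demand: 58.702 + 0.996q = 114.407 - 3.509q → q* = 12.3651.
The Pigouvian tax equals MEC at q*: 3.180 + 0.266×12.3651 = 6.4691.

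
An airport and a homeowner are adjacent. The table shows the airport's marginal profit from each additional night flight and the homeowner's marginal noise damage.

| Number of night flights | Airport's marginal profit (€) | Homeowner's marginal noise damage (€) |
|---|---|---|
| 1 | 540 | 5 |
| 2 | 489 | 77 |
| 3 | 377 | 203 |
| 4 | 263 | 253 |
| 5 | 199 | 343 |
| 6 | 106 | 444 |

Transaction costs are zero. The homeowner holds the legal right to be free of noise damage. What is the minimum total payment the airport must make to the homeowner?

Efficient level: marginal profit ≥ marginal noise damage through level 4, so k* = 4.
With the homeowner holding the right, the airport must at least compensate total damage at k*: 5 + 77 + 203 + 253 = 538.

€538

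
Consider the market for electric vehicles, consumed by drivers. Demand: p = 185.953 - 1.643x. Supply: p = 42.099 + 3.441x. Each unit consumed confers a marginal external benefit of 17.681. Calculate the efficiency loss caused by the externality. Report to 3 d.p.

Market equilibrium (private): 42.099 + 3.441x = 185.953 - 1.643x → x_m = 28.2954.
Social marginal benefit = demand + MEB = 203.634 - 1.643x.
Set SMB = MC: 203.634 - 1.643x = 42.099 + 3.441x → x* = 31.7732.
The welfare-loss triangle has base |x_m − x*| and height MEB(x_m) (the vertical gap between SMB and MC is zero at x* and MEB at x_m).
DWL = ½ × 3.4778 × 17.6810 = 30.7455.

DWL = 30.745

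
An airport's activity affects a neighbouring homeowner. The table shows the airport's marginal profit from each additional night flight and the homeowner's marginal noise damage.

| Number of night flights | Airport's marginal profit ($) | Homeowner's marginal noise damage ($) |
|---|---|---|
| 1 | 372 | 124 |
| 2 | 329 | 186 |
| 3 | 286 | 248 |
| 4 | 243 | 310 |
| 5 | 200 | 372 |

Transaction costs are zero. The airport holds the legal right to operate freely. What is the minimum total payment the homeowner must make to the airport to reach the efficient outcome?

Left alone the airport would choose level 5 (marginal profit stays positive).
Efficient level: k* = 3 (marginal profit ≥ marginal noise damage through 3).
The homeowner must at least cover the airport's forgone profit from cutting 5→3: 243 + 200 = 443.

$443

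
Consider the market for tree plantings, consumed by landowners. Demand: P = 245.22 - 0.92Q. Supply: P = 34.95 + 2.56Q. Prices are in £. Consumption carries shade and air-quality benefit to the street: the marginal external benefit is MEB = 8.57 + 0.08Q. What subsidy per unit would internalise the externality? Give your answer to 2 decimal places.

subsidy = £13.72 per unit

Social marginal benefit = demand + MEB = 253.79 - 0.84Q.
Set SMB = MC: 253.79 - 0.84Q = 34.95 + 2.56Q → Q* = 64.3647.
The Pigouvian subsidy equals MEB at Q*: 8.57 + 0.08×64.3647 = 13.7192.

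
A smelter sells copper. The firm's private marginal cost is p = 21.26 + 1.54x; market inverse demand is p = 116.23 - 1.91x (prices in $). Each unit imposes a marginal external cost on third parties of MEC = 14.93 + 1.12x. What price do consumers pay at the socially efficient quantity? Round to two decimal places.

Social marginal cost = private MC + MEC = 36.19 + 2.66x.
Set SMC = demand: 36.19 + 2.66x = 116.23 - 1.91x → x* = 17.5142.
Consumer price on the demand curve at x*: 116.23 − 1.91×17.5142 = 82.7779.

P = $82.78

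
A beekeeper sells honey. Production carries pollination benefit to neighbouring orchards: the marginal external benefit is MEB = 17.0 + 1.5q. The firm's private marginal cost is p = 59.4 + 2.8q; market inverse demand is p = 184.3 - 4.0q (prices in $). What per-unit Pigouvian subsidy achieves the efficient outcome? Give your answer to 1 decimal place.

subsidy = $57.2 per unit

Social marginal cost = private MC − MEB = 42.4 + 1.3q.
Set SMC = demand: 42.4 + 1.3q = 184.3 - 4.0q → q* = 26.7736.
The Pigouvian subsidy equals MEB at q*: 17.0 + 1.5×26.7736 = 57.1604.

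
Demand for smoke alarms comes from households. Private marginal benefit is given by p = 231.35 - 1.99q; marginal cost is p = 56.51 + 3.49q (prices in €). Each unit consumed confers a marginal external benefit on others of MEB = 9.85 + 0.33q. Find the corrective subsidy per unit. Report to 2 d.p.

subsidy = €21.68 per unit

Social marginal benefit = demand + MEB = 241.20 - 1.66q.
Set SMB = MC: 241.20 - 1.66q = 56.51 + 3.49q → q* = 35.8621.
The Pigouvian subsidy equals MEB at q*: 9.85 + 0.33×35.8621 = 21.6845.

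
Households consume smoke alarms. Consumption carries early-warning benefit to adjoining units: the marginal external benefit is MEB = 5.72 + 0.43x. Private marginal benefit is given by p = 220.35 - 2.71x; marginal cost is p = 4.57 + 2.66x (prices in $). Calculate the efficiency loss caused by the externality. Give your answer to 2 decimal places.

Market equilibrium (private): 4.57 + 2.66x = 220.35 - 2.71x → x_m = 40.1825.
Social marginal benefit = demand + MEB = 226.07 - 2.28x.
Set SMB = MC: 226.07 - 2.28x = 4.57 + 2.66x → x* = 44.8381.
The welfare-loss triangle has base |x_m − x*| and height MEB(x_m) (the vertical gap between SMB and MC is zero at x* and MEB at x_m).
DWL = ½ × 4.6556 × 22.9985 = 53.5359.

DWL = $53.54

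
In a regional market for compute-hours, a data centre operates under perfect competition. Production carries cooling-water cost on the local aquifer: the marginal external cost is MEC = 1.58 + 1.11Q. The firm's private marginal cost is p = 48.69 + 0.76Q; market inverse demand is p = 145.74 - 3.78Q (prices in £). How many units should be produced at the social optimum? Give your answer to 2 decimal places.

Q* = 16.90

Social marginal cost = private MC + MEC = 50.27 + 1.87Q.
Set SMC = demand: 50.27 + 1.87Q = 145.74 - 3.78Q → Q* = 16.8973.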